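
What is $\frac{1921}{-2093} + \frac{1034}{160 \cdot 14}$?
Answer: $- \frac{152777}{334880} \approx -0.45621$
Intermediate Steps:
$\frac{1921}{-2093} + \frac{1034}{160 \cdot 14} = 1921 \left(- \frac{1}{2093}\right) + \frac{1034}{2240} = - \frac{1921}{2093} + 1034 \cdot \frac{1}{2240} = - \frac{1921}{2093} + \frac{517}{1120} = - \frac{152777}{334880}$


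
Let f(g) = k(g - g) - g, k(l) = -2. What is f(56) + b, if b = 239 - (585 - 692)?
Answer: 288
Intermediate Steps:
f(g) = -2 - g
b = 346 (b = 239 - 1*(-107) = 239 + 107 = 346)
f(56) + b = (-2 - 1*56) + 346 = (-2 - 56) + 346 = -58 + 346 = 288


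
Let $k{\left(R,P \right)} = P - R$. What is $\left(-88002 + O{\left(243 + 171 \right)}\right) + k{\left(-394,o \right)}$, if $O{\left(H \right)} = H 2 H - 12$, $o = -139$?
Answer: $255033$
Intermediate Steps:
$O{\left(H \right)} = -12 + 2 H^{2}$ ($O{\left(H \right)} = 2 H^{2} - 12 = -12 + 2 H^{2}$)
$\left(-88002 + O{\left(243 + 171 \right)}\right) + k{\left(-394,o \right)} = \left(-88002 - \left(12 - 2 \left(243 + 171\right)^{2}\right)\right) - -255 = \left(-88002 - \left(12 - 2 \cdot 414^{2}\right)\right) + \left(-139 + 394\right) = \left(-88002 + \left(-12 + 2 \cdot 171396\right)\right) + 255 = \left(-88002 + \left(-12 + 342792\right)\right) + 255 = \left(-88002 + 342780\right) + 255 = 254778 + 255 = 255033$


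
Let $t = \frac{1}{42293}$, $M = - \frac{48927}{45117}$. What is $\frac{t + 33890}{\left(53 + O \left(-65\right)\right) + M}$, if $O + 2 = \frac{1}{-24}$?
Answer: $\frac{172444365168552}{939431951417} \approx 183.56$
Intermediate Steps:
$O = - \frac{49}{24}$ ($O = -2 + \frac{1}{-24} = -2 - \frac{1}{24} = - \frac{49}{24} \approx -2.0417$)
$M = - \frac{16309}{15039}$ ($M = \left(-48927\right) \frac{1}{45117} = - \frac{16309}{15039} \approx -1.0844$)
$t = \frac{1}{42293} \approx 2.3645 \cdot 10^{-5}$
$\frac{t + 33890}{\left(53 + O \left(-65\right)\right) + M} = \frac{\frac{1}{42293} + 33890}{\left(53 - - \frac{3185}{24}\right) - \frac{16309}{15039}} = \frac{1433309771}{42293 \left(\left(53 + \frac{3185}{24}\right) - \frac{16309}{15039}\right)} = \frac{1433309771}{42293 \left(\frac{4457}{24} - \frac{16309}{15039}\right)} = \frac{1433309771}{42293 \cdot \frac{22212469}{120312}} = \frac{1433309771}{42293} \cdot \frac{120312}{22212469} = \frac{172444365168552}{939431951417}$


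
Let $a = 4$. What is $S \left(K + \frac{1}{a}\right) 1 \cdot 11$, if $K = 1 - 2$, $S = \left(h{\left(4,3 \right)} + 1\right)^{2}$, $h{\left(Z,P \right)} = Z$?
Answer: $- \frac{825}{4} \approx -206.25$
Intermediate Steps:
$S = 25$ ($S = \left(4 + 1\right)^{2} = 5^{2} = 25$)
$K = -1$
$S \left(K + \frac{1}{a}\right) 1 \cdot 11 = 25 \left(-1 + \frac{1}{4}\right) 1 \cdot 11 = 25 \left(\left(- \frac{3}{4}\right) 1\right) 11 = 25 \left(- \frac{3}{4}\right) 11 = \left(- \frac{75}{4}\right) 11 = - \frac{825}{4}$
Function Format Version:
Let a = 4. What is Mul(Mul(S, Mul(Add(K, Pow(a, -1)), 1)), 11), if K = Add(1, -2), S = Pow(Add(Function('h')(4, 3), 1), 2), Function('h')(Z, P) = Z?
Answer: Rational(-825, 4) ≈ -206.25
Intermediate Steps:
S = 25 (S = Pow(Add(4, 1), 2) = Pow(5, 2) = 25)
K = -1
Mul(Mul(S, Mul(Add(K, Pow(a, -1)), 1)), 11) = Mul(Mul(25, Mul(Add(-1, Pow(4, -1)), 1)), 11) = Mul(Mul(25, Mul(Add(-1, Rational(1, 4)), 1)), 11) = Mul(Mul(25, Mul(Rational(-3, 4), 1)), 11) = Mul(Mul(25, Rational(-3, 4)), 11) = Mul(Rational(-75, 4), 11) = Rational(-825, 4)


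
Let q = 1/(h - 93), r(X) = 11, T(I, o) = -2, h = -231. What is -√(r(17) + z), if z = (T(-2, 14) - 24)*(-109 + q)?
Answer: -√921806/18 ≈ -53.339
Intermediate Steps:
q = -1/324 (q = 1/(-231 - 93) = 1/(-324) = -1/324 ≈ -0.0030864)
z = 459121/162 (z = (-2 - 24)*(-109 - 1/324) = -26*(-35317/324) = 459121/162 ≈ 2834.1)
-√(r(17) + z) = -√(11 + 459121/162) = -√(460903/162) = -√921806/18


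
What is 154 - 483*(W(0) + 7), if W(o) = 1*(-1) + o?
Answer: -2744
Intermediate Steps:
W(o) = -1 + o
154 - 483*(W(0) + 7) = 154 - 483*((-1 + 0) + 7) = 154 - 483*(-1 + 7) = 154 - 483*6 = 154 - 69*42 = 154 - 2898 = -2744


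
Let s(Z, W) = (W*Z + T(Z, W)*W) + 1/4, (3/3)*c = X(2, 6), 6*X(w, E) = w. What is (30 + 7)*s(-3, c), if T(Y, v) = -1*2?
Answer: -629/12 ≈ -52.417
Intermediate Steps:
X(w, E) = w/6
T(Y, v) = -2
c = ⅓ (c = (⅙)*2 = ⅓ ≈ 0.33333)
s(Z, W) = ¼ - 2*W + W*Z (s(Z, W) = (W*Z - 2*W) + 1/4 = (-2*W + W*Z) + ¼ = ¼ - 2*W + W*Z)
(30 + 7)*s(-3, c) = (30 + 7)*(¼ - 2*⅓ + (⅓)*(-3)) = 37*(¼ - ⅔ - 1) = 37*(-17/12) = -629/12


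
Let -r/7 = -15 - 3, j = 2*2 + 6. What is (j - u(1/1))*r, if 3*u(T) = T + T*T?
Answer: 1176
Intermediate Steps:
u(T) = T/3 + T²/3 (u(T) = (T + T*T)/3 = (T + T²)/3 = T/3 + T²/3)
j = 10 (j = 4 + 6 = 10)
r = 126 (r = -7*(-15 - 3) = -7*(-18) = 126)
(j - u(1/1))*r = (10 - (1 + 1/1)/(3*1))*126 = (10 - (1 + 1)/3)*126 = (10 - 2/3)*126 = (10 - 1*⅔)*126 = (10 - ⅔)*126 = (28/3)*126 = 1176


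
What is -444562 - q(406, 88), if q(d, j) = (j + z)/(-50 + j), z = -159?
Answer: -16893285/38 ≈ -4.4456e+5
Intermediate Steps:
q(d, j) = (-159 + j)/(-50 + j) (q(d, j) = (j - 159)/(-50 + j) = (-159 + j)/(-50 + j))
-444562 - q(406, 88) = -444562 - (-159 + 88)/(-50 + 88) = -444562 - (-71)/38 = -444562 - 1*(-71/38) = -444562 + 71/38 = -16893285/38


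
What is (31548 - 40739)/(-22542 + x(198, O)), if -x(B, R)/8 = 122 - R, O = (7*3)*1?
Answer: 9191/23350 ≈ 0.39362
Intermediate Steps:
O = 21 (O = 21*1 = 21)
x(B, R) = -976 + 8*R (x(B, R) = -8*(122 - R) = -976 + 8*R)
(31548 - 40739)/(-22542 + x(198, O)) = (31548 - 40739)/(-22542 + (-976 + 8*21)) = -9191/(-22542 + (-976 + 168)) = -9191/(-22542 - 808) = -9191/(-23350) = -9191*(-1/23350) = 9191/23350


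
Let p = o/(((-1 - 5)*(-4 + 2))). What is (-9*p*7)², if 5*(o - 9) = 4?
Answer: 1058841/400 ≈ 2647.1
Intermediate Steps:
o = 49/5 (o = 9 + (⅕)*4 = 9 + ⅘ = 49/5 ≈ 9.8000)
p = 49/60 (p = 49/(5*(((-1 - 5)*(-4 + 2)))) = 49/(5*((-6*(-2)))) = (49/5)/12 = (49/5)*(1/12) = 49/60 ≈ 0.81667)
(-9*p*7)² = (-147*7/20)² = (-9*343/60)² = (-1029/20)² = 1058841/400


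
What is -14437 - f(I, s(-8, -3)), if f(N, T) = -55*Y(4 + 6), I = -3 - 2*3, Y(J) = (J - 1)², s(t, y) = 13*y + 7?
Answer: -9982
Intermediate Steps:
s(t, y) = 7 + 13*y
Y(J) = (-1 + J)²
I = -9 (I = -3 - 6 = -9)
f(N, T) = -4455 (f(N, T) = -55*(-1 + (4 + 6))² = -55*(-1 + 10)² = -55*9² = -55*81 = -4455)
-14437 - f(I, s(-8, -3)) = -14437 - 1*(-4455) = -14437 + 4455 = -9982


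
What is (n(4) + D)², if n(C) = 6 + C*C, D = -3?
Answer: 361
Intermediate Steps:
n(C) = 6 + C²
(n(4) + D)² = ((6 + 4²) - 3)² = ((6 + 16) - 3)² = (22 - 3)² = 19² = 361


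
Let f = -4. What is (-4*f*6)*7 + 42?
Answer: 714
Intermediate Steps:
(-4*f*6)*7 + 42 = (-4*(-4)*6)*7 + 42 = (16*6)*7 + 42 = 96*7 + 42 = 672 + 42 = 714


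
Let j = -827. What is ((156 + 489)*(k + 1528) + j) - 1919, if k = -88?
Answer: 926054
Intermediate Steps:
((156 + 489)*(k + 1528) + j) - 1919 = ((156 + 489)*(-88 + 1528) - 827) - 1919 = (645*1440 - 827) - 1919 = (928800 - 827) - 1919 = 927973 - 1919 = 926054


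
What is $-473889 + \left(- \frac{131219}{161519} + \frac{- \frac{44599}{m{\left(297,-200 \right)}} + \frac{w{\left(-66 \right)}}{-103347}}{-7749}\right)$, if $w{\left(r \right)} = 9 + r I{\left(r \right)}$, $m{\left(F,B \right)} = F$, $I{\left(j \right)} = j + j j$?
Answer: $- \frac{2022825627533870435504}{4268557069149681} \approx -4.7389 \cdot 10^{5}$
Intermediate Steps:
$I{\left(j \right)} = j + j^{2}$
$w{\left(r \right)} = 9 + r^{2} \left(1 + r\right)$ ($w{\left(r \right)} = 9 + r r \left(1 + r\right) = 9 + r^{2} \left(1 + r\right)$)
$-473889 + \left(- \frac{131219}{161519} + \frac{- \frac{44599}{m{\left(297,-200 \right)}} + \frac{w{\left(-66 \right)}}{-103347}}{-7749}\right) = -473889 - \left(\frac{131219}{161519} - \frac{- \frac{44599}{297} + \frac{9 + \left(-66\right)^{2} \left(1 - 66\right)}{-103347}}{-7749}\right) = -473889 - \left(\frac{131219}{161519} - \left(\left(-44599\right) \frac{1}{297} + \left(9 + 4356 \left(-65\right)\right) \left(- \frac{1}{103347}\right)\right) \left(- \frac{1}{7749}\right)\right) = -473889 - \left(\frac{131219}{161519} - \left(- \frac{44599}{297} + \left(9 - 283140\right) \left(- \frac{1}{103347}\right)\right) \left(- \frac{1}{7749}\right)\right) = -473889 - \left(\frac{131219}{161519} - \left(- \frac{44599}{297} - - \frac{31459}{11483}\right) \left(- \frac{1}{7749}\right)\right) = -473889 - \left(\frac{131219}{161519} - \left(- \frac{44599}{297} + \frac{31459}{11483}\right) \left(- \frac{1}{7749}\right)\right) = -473889 - \frac{3386591597256095}{4268557069149681} = - \frac{2022825627533870435504}{4268557069149681}$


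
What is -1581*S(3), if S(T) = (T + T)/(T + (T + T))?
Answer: -1054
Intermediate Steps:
S(T) = ⅔ (S(T) = (2*T)/(T + 2*T) = (2*T)/((3*T)) = (2*T)*(1/(3*T)) = ⅔)
-1581*S(3) = -1581*2/3 = -1*1054 = -1054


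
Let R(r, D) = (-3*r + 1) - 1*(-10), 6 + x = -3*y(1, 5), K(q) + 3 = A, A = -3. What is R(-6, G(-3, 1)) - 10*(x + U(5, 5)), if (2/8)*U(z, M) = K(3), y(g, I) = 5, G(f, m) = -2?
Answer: 479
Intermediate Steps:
K(q) = -6 (K(q) = -3 - 3 = -6)
U(z, M) = -24 (U(z, M) = 4*(-6) = -24)
x = -21 (x = -6 - 3*5 = -6 - 15 = -21)
R(r, D) = 11 - 3*r (R(r, D) = (1 - 3*r) + 10 = 11 - 3*r)
R(-6, G(-3, 1)) - 10*(x + U(5, 5)) = (11 - 3*(-6)) - 10*(-21 - 24) = (11 + 18) - 10*(-45) = 29 - 1*(-450) = 29 + 450 = 479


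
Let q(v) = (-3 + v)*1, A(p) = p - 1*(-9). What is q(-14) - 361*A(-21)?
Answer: 4315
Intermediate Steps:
A(p) = 9 + p (A(p) = p + 9 = 9 + p)
q(v) = -3 + v
q(-14) - 361*A(-21) = (-3 - 14) - 361*(9 - 21) = -17 - 361*(-12) = -17 + 4332 = 4315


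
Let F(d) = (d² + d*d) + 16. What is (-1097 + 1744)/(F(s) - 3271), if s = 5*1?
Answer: -647/3205 ≈ -0.20187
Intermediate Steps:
s = 5
F(d) = 16 + 2*d² (F(d) = (d² + d²) + 16 = 2*d² + 16 = 16 + 2*d²)
(-1097 + 1744)/(F(s) - 3271) = (-1097 + 1744)/((16 + 2*5²) - 3271) = 647/((16 + 2*25) - 3271) = 647/((16 + 50) - 3271) = 647/(66 - 3271) = 647/(-3205) = 647*(-1/3205) = -647/3205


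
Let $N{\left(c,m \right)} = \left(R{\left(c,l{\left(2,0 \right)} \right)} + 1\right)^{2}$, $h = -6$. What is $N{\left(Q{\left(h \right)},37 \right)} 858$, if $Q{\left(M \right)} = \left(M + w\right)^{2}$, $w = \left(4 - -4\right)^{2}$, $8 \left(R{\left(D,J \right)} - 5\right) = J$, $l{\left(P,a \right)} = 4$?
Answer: $\frac{72501}{2} \approx 36251.0$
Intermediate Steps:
$R{\left(D,J \right)} = 5 + \frac{J}{8}$
$w = 64$ ($w = \left(4 + 4\right)^{2} = 8^{2} = 64$)
$Q{\left(M \right)} = \left(64 + M\right)^{2}$ ($Q{\left(M \right)} = \left(M + 64\right)^{2} = \left(64 + M\right)^{2}$)
$N{\left(c,m \right)} = \frac{169}{4}$ ($N{\left(c,m \right)} = \left(\left(5 + \frac{1}{8} \cdot 4\right) + 1\right)^{2} = \left(\left(5 + \frac{1}{2}\right) + 1\right)^{2} = \left(\frac{11}{2} + 1\right)^{2} = \left(\frac{13}{2}\right)^{2} = \frac{169}{4}$)
$N{\left(Q{\left(h \right)},37 \right)} 858 = \frac{169}{4} \cdot 858 = \frac{72501}{2}$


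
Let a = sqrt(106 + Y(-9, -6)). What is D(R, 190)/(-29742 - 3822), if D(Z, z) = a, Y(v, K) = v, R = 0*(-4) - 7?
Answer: -sqrt(97)/33564 ≈ -0.00029344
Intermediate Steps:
R = -7 (R = 0 - 7 = -7)
a = sqrt(97) (a = sqrt(106 - 9) = sqrt(97) ≈ 9.8489)
D(Z, z) = sqrt(97)
D(R, 190)/(-29742 - 3822) = sqrt(97)/(-29742 - 3822) = sqrt(97)/(-33564) = sqrt(97)*(-1/33564) = -sqrt(97)/33564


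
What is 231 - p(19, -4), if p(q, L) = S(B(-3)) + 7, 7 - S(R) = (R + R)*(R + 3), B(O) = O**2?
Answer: 433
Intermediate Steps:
S(R) = 7 - 2*R*(3 + R) (S(R) = 7 - (R + R)*(R + 3) = 7 - 2*R*(3 + R))
p(q, L) = -202 (p(q, L) = (7 - 6*(-3)**2 - 2*((-3)**2)**2) + 7 = (7 - 6*9 - 2*9**2) + 7 = (7 - 54 - 2*81) + 7 = (7 - 54 - 162) + 7 = -209 + 7 = -202)
231 - p(19, -4) = 231 - 1*(-202) = 231 + 202 = 433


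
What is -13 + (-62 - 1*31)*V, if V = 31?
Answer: -2896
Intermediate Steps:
-13 + (-62 - 1*31)*V = -13 + (-62 - 1*31)*31 = -13 + (-62 - 31)*31 = -13 - 93*31 = -13 - 2883 = -2896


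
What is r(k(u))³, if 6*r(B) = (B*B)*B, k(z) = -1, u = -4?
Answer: -1/216 ≈ -0.0046296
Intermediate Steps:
r(B) = B³/6 (r(B) = ((B*B)*B)/6 = (B²*B)/6 = B³/6)
r(k(u))³ = ((⅙)*(-1)³)³ = ((⅙)*(-1))³ = (-⅙)³ = -1/216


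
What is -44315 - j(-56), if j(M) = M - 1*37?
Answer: -44222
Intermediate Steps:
j(M) = -37 + M (j(M) = M - 37 = -37 + M)
-44315 - j(-56) = -44315 - (-37 - 56) = -44315 - 1*(-93) = -44315 + 93 = -44222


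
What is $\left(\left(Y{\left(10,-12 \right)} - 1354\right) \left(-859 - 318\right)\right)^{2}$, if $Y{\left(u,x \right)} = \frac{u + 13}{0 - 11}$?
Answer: $2547595862161$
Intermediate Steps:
$Y{\left(u,x \right)} = - \frac{13}{11} - \frac{u}{11}$ ($Y{\left(u,x \right)} = \frac{13 + u}{-11} = \left(13 + u\right) \left(- \frac{1}{11}\right) = - \frac{13}{11} - \frac{u}{11}$)
$\left(\left(Y{\left(10,-12 \right)} - 1354\right) \left(-859 - 318\right)\right)^{2} = \left(\left(\left(- \frac{13}{11} - \frac{10}{11}\right) - 1354\right) \left(-859 - 318\right)\right)^{2} = \left(\left(\left(- \frac{13}{11} - \frac{10}{11}\right) - 1354\right) \left(-1177\right)\right)^{2} = \left(\left(- \frac{23}{11} - 1354\right) \left(-1177\right)\right)^{2} = \left(\left(- \frac{14917}{11}\right) \left(-1177\right)\right)^{2} = 1596119^{2} = 2547595862161$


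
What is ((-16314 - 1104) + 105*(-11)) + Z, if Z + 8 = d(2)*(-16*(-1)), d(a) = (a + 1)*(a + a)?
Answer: -18389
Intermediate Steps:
d(a) = 2*a*(1 + a) (d(a) = (1 + a)*(2*a) = 2*a*(1 + a))
Z = 184 (Z = -8 + (2*2*(1 + 2))*(-16*(-1)) = -8 + (2*2*3)*16 = -8 + 12*16 = -8 + 192 = 184)
((-16314 - 1104) + 105*(-11)) + Z = ((-16314 - 1104) + 105*(-11)) + 184 = (-17418 - 1155) + 184 = -18573 + 184 = -18389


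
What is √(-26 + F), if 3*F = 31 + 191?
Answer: 4*√3 ≈ 6.9282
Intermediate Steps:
F = 74 (F = (31 + 191)/3 = (⅓)*222 = 74)
√(-26 + F) = √(-26 + 74) = √48 = 4*√3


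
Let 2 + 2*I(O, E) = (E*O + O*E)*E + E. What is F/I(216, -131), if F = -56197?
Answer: -112394/7413419 ≈ -0.015161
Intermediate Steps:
I(O, E) = -1 + E/2 + O*E² (I(O, E) = -1 + ((E*O + O*E)*E + E)/2 = -1 + ((E*O + E*O)*E + E)/2 = -1 + ((2*E*O)*E + E)/2 = -1 + (2*O*E² + E)/2 = -1 + (E + 2*O*E²)/2 = -1 + (E/2 + O*E²) = -1 + E/2 + O*E²)
F/I(216, -131) = -56197/(-1 + (½)*(-131) + 216*(-131)²) = -56197/(-1 - 131/2 + 216*17161) = -56197/(-1 - 131/2 + 3706776) = -56197/7413419/2 = -56197*2/7413419 = -112394/7413419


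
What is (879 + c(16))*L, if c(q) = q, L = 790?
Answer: 707050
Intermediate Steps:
(879 + c(16))*L = (879 + 16)*790 = 895*790 = 707050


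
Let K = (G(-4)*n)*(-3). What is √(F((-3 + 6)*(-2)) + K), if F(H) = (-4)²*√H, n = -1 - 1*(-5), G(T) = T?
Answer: 4*√(3 + I*√6) ≈ 7.4151 + 2.6427*I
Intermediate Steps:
n = 4 (n = -1 + 5 = 4)
F(H) = 16*√H
K = 48 (K = -4*4*(-3) = -16*(-3) = 48)
√(F((-3 + 6)*(-2)) + K) = √(16*√((-3 + 6)*(-2)) + 48) = √(16*√(3*(-2)) + 48) = √(16*√(-6) + 48) = √(16*(I*√6) + 48) = √(16*I*√6 + 48) = √(48 + 16*I*√6)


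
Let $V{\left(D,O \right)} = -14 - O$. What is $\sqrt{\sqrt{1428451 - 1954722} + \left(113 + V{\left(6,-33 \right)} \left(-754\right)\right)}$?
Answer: $\sqrt{-14213 + i \sqrt{526271}} \approx 3.0415 + 119.26 i$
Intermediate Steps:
$\sqrt{\sqrt{1428451 - 1954722} + \left(113 + V{\left(6,-33 \right)} \left(-754\right)\right)} = \sqrt{\sqrt{1428451 - 1954722} + \left(113 + \left(-14 - -33\right) \left(-754\right)\right)} = \sqrt{\sqrt{-526271} + \left(113 + \left(-14 + 33\right) \left(-754\right)\right)} = \sqrt{i \sqrt{526271} + \left(113 + 19 \left(-754\right)\right)} = \sqrt{i \sqrt{526271} + \left(113 - 14326\right)} = \sqrt{i \sqrt{526271} - 14213} = \sqrt{-14213 + i \sqrt{526271}}$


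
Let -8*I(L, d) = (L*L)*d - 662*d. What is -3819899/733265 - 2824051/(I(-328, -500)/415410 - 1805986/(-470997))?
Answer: -27011784686989497170111/190537491205508135 ≈ -1.4177e+5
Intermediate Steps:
I(L, d) = 331*d/4 - d*L**2/8 (I(L, d) = -((L*L)*d - 662*d)/8 = -(L**2*d - 662*d)/8 = -(d*L**2 - 662*d)/8 = -(-662*d + d*L**2)/8 = 331*d/4 - d*L**2/8)
-3819899/733265 - 2824051/(I(-328, -500)/415410 - 1805986/(-470997)) = -3819899/733265 - 2824051/(((1/8)*(-500)*(662 - 1*(-328)**2))/415410 - 1805986/(-470997)) = -3819899*1/733265 - 2824051/(((1/8)*(-500)*(662 - 1*107584))*(1/415410) - 1805986*(-1/470997)) = -3819899/733265 - 2824051/(((1/8)*(-500)*(662 - 107584))*(1/415410) + 1805986/470997) = -3819899/733265 - 2824051/(((1/8)*(-500)*(-106922))*(1/415410) + 1805986/470997) = -3819899/733265 - 2824051/(6682625*(1/415410) + 1805986/470997) = -3819899/733265 - 2824051/(1336525/83082 + 1805986/470997) = -3819899/733265 - 2824051/259848064759/13043790918 = -3819899/733265 - 2824051*13043790918/259848064759 = -3819899/733265 - 36836330785768818/259848064759 = -27011784686989497170111/190537491205508135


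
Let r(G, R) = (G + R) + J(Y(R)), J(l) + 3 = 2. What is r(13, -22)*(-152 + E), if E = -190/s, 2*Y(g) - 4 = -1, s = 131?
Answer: 201020/131 ≈ 1534.5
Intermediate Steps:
Y(g) = 3/2 (Y(g) = 2 + (½)*(-1) = 2 - ½ = 3/2)
J(l) = -1 (J(l) = -3 + 2 = -1)
E = -190/131 ≈ -1.4504
r(G, R) = -1 + G + R (r(G, R) = (G + R) - 1 = -1 + G + R)
r(13, -22)*(-152 + E) = (-1 + 13 - 22)*(-152 - 190/131) = -10*(-20102/131) = 201020/131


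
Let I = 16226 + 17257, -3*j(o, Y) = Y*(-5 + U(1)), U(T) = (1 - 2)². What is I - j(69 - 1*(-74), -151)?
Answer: 101053/3 ≈ 33684.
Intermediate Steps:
U(T) = 1 (U(T) = (-1)² = 1)
j(o, Y) = 4*Y/3 (j(o, Y) = -Y*(-5 + 1)/3 = -Y*(-4)/3 = -(-4)*Y/3 = 4*Y/3)
I = 33483
I - j(69 - 1*(-74), -151) = 33483 - 4*(-151)/3 = 33483 - 1*(-604/3) = 33483 + 604/3 = 101053/3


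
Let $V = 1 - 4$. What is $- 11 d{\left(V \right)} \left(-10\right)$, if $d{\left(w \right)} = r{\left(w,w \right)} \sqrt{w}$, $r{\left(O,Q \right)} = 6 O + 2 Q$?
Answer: $- 2640 i \sqrt{3} \approx - 4572.6 i$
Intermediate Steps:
$r{\left(O,Q \right)} = 2 Q + 6 O$
$V = -3$
$d{\left(w \right)} = 8 w^{\frac{3}{2}}$ ($d{\left(w \right)} = \left(2 w + 6 w\right) \sqrt{w} = 8 w \sqrt{w} = 8 w^{\frac{3}{2}}$)
$- 11 d{\left(V \right)} \left(-10\right) = - 11 \cdot 8 \left(-3\right)^{\frac{3}{2}} \left(-10\right) = - 11 \cdot 8 \left(- 3 i \sqrt{3}\right) \left(-10\right) = - 11 \left(- 24 i \sqrt{3}\right) \left(-10\right) = 264 i \sqrt{3} \left(-10\right) = - 2640 i \sqrt{3}$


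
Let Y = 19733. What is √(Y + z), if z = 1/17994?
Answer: √6389230400382/17994 ≈ 140.47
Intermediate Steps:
z = 1/17994 ≈ 5.5574e-5
√(Y + z) = √(19733 + 1/17994) = √(355075603/17994) = √6389230400382/17994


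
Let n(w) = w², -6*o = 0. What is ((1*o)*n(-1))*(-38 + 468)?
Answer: 0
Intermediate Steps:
o = 0 (o = -⅙*0 = 0)
((1*o)*n(-1))*(-38 + 468) = ((1*0)*(-1)²)*(-38 + 468) = (0*1)*430 = 0*430 = 0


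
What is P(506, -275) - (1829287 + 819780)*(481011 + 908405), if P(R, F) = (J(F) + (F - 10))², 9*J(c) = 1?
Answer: -298133135490536/81 ≈ -3.6807e+12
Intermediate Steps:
J(c) = ⅑ (J(c) = (⅑)*1 = ⅑)
P(R, F) = (-89/9 + F)² (P(R, F) = (⅑ + (F - 10))² = (⅑ + (-10 + F))² = (-89/9 + F)²)
P(506, -275) - (1829287 + 819780)*(481011 + 908405) = (-89 + 9*(-275))²/81 - (1829287 + 819780)*(481011 + 908405) = (-89 - 2475)²/81 - 2649067*1389416 = (1/81)*(-2564)² - 1*3680656074872 = (1/81)*6574096 - 3680656074872 = 6574096/81 - 3680656074872 = -298133135490536/81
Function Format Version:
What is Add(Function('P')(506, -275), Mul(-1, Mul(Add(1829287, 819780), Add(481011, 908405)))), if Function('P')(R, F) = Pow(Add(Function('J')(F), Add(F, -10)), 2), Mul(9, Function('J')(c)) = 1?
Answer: Rational(-298133135490536, 81) ≈ -3.6807e+12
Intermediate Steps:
Function('J')(c) = Rational(1, 9) (Function('J')(c) = Mul(Rational(1, 9), 1) = Rational(1, 9))
Function('P')(R, F) = Pow(Add(Rational(-89, 9), F), 2) (Function('P')(R, F) = Pow(Add(Rational(1, 9), Add(F, -10)), 2) = Pow(Add(Rational(1, 9), Add(-10, F)), 2) = Pow(Add(Rational(-89, 9), F), 2))
Add(Function('P')(506, -275), Mul(-1, Mul(Add(1829287, 819780), Add(481011, 908405)))) = Add(Mul(Rational(1, 81), Pow(Add(-89, Mul(9, -275)), 2)), Mul(-1, Mul(Add(1829287, 819780), Add(481011, 908405)))) = Add(Mul(Rational(1, 81), Pow(Add(-89, -2475), 2)), Mul(-1, Mul(2649067, 1389416))) = Add(Mul(Rational(1, 81), Pow(-2564, 2)), Mul(-1, 3680656074872)) = Add(Mul(Rational(1, 81), 6574096), -3680656074872) = Add(Rational(6574096, 81), -3680656074872) = Rational(-298133135490536, 81)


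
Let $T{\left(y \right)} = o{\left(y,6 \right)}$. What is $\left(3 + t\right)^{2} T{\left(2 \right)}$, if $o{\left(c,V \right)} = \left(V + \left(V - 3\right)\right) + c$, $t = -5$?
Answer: $44$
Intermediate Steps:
$o{\left(c,V \right)} = -3 + c + 2 V$ ($o{\left(c,V \right)} = \left(V + \left(-3 + V\right)\right) + c = \left(-3 + 2 V\right) + c = -3 + c + 2 V$)
$T{\left(y \right)} = 9 + y$ ($T{\left(y \right)} = -3 + y + 2 \cdot 6 = -3 + y + 12 = 9 + y$)
$\left(3 + t\right)^{2} T{\left(2 \right)} = \left(3 - 5\right)^{2} \left(9 + 2\right) = \left(-2\right)^{2} \cdot 11 = 4 \cdot 11 = 44$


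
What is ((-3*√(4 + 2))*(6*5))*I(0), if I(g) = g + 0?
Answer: 0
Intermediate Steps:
I(g) = g
((-3*√(4 + 2))*(6*5))*I(0) = ((-3*√(4 + 2))*(6*5))*0 = (-3*√6*30)*0 = -90*√6*0 = 0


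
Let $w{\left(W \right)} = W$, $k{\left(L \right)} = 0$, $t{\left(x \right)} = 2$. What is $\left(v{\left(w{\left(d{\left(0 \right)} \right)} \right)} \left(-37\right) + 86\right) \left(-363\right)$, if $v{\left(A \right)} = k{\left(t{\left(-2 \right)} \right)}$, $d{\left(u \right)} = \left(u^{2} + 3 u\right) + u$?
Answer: $-31218$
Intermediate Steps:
$d{\left(u \right)} = u^{2} + 4 u$
$v{\left(A \right)} = 0$
$\left(v{\left(w{\left(d{\left(0 \right)} \right)} \right)} \left(-37\right) + 86\right) \left(-363\right) = \left(0 \left(-37\right) + 86\right) \left(-363\right) = \left(0 + 86\right) \left(-363\right) = 86 \left(-363\right) = -31218$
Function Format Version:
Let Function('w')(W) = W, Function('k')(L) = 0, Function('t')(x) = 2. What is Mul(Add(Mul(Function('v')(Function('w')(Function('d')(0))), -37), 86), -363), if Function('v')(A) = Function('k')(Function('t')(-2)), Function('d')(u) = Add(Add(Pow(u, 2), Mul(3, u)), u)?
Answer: -31218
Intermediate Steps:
Function('d')(u) = Add(Pow(u, 2), Mul(4, u))
Function('v')(A) = 0
Mul(Add(Mul(Function('v')(Function('w')(Function('d')(0))), -37), 86), -363) = Mul(Add(Mul(0, -37), 86), -363) = Mul(Add(0, 86), -363) = Mul(86, -363) = -31218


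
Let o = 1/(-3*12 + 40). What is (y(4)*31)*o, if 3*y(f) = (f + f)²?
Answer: 496/3 ≈ 165.33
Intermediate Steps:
o = ¼ (o = 1/(-36 + 40) = 1/4 = ¼ ≈ 0.25000)
y(f) = 4*f²/3 (y(f) = (f + f)²/3 = (2*f)²/3 = (4*f²)/3 = 4*f²/3)
(y(4)*31)*o = (((4/3)*4²)*31)*(¼) = (((4/3)*16)*31)*(¼) = ((64/3)*31)*(¼) = (1984/3)*(¼) = 496/3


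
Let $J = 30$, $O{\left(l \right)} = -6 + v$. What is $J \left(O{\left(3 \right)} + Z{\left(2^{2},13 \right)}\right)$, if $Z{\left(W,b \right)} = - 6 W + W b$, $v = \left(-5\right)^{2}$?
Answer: $1410$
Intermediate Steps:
$v = 25$
$O{\left(l \right)} = 19$ ($O{\left(l \right)} = -6 + 25 = 19$)
$J \left(O{\left(3 \right)} + Z{\left(2^{2},13 \right)}\right) = 30 \left(19 + 2^{2} \left(-6 + 13\right)\right) = 30 \left(19 + 4 \cdot 7\right) = 30 \left(19 + 28\right) = 30 \cdot 47 = 1410$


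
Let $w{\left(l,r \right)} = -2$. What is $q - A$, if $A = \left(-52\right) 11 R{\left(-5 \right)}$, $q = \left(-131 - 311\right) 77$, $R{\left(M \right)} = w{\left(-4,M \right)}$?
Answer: $-35178$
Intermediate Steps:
$R{\left(M \right)} = -2$
$q = -34034$ ($q = \left(-442\right) 77 = -34034$)
$A = 1144$ ($A = \left(-52\right) 11 \left(-2\right) = \left(-572\right) \left(-2\right) = 1144$)
$q - A = -34034 - 1144 = -35178$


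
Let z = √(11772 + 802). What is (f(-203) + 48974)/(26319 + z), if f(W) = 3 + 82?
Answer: 1291183821/692677187 - 49059*√12574/692677187 ≈ 1.8561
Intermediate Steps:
z = √12574 ≈ 112.13
f(W) = 85
(f(-203) + 48974)/(26319 + z) = (85 + 48974)/(26319 + √12574) = 49059/(26319 + √12574)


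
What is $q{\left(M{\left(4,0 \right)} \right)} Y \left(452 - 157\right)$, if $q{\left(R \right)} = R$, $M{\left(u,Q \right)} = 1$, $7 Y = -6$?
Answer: $- \frac{1770}{7} \approx -252.86$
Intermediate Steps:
$Y = - \frac{6}{7}$ ($Y = \frac{1}{7} \left(-6\right) = - \frac{6}{7} \approx -0.85714$)
$q{\left(M{\left(4,0 \right)} \right)} Y \left(452 - 157\right) = 1 \left(- \frac{6}{7}\right) \left(452 - 157\right) = \left(- \frac{6}{7}\right) 295 = - \frac{1770}{7}$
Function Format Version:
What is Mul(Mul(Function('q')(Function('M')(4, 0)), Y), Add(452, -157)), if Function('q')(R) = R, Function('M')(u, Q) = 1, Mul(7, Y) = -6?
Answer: Rational(-1770, 7) ≈ -252.86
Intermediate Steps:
Y = Rational(-6, 7) (Y = Mul(Rational(1, 7), -6) = Rational(-6, 7) ≈ -0.85714)
Mul(Mul(Function('q')(Function('M')(4, 0)), Y), Add(452, -157)) = Mul(Mul(1, Rational(-6, 7)), Add(452, -157)) = Mul(Rational(-6, 7), 295) = Rational(-1770, 7)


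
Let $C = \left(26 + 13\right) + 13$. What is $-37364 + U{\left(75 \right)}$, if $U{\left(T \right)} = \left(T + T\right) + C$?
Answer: $-37162$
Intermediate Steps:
$C = 52$ ($C = 39 + 13 = 52$)
$U{\left(T \right)} = 52 + 2 T$ ($U{\left(T \right)} = \left(T + T\right) + 52 = 2 T + 52 = 52 + 2 T$)
$-37364 + U{\left(75 \right)} = -37364 + \left(52 + 2 \cdot 75\right) = -37364 + \left(52 + 150\right) = -37364 + 202 = -37162$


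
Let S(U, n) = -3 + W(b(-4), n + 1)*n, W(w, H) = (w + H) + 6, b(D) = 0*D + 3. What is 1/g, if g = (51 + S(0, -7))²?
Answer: 1/729 ≈ 0.0013717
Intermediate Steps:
b(D) = 3 (b(D) = 0 + 3 = 3)
W(w, H) = 6 + H + w (W(w, H) = (H + w) + 6 = 6 + H + w)
S(U, n) = -3 + n*(10 + n) (S(U, n) = -3 + (6 + (n + 1) + 3)*n = -3 + (6 + (1 + n) + 3)*n = -3 + (10 + n)*n = -3 + n*(10 + n))
g = 729 (g = (51 + (-3 - 7*(10 - 7)))² = (51 + (-3 - 7*3))² = (51 + (-3 - 21))² = (51 - 24)² = 27² = 729)
1/g = 1/729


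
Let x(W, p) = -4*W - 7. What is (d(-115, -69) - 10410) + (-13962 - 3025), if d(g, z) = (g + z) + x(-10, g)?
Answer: -27548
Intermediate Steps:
x(W, p) = -7 - 4*W
d(g, z) = 33 + g + z (d(g, z) = (g + z) + (-7 - 4*(-10)) = (g + z) + (-7 + 40) = (g + z) + 33 = 33 + g + z)
(d(-115, -69) - 10410) + (-13962 - 3025) = ((33 - 115 - 69) - 10410) + (-13962 - 3025) = (-151 - 10410) - 16987 = -10561 - 16987 = -27548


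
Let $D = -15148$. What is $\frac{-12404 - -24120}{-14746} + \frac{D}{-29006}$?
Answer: $- \frac{288272}{1058719} \approx -0.27228$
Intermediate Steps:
$\frac{-12404 - -24120}{-14746} + \frac{D}{-29006} = \frac{-12404 - -24120}{-14746} - \frac{15148}{-29006} = \left(-12404 + 24120\right) \left(- \frac{1}{14746}\right) - - \frac{7574}{14503} = 11716 \left(- \frac{1}{14746}\right) + \frac{7574}{14503} = - \frac{58}{73} + \frac{7574}{14503} = - \frac{288272}{1058719}$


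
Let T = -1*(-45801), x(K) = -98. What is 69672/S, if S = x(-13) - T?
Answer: -69672/45899 ≈ -1.5179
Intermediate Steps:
T = 45801
S = -45899 (S = -98 - 1*45801 = -98 - 45801 = -45899)
69672/S = 69672/(-45899) = 69672*(-1/45899) = -69672/45899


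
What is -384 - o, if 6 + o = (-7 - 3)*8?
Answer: -298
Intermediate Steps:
o = -86 (o = -6 + (-7 - 3)*8 = -6 - 10*8 = -6 - 80 = -86)
-384 - o = -384 - 1*(-86) = -384 + 86 = -298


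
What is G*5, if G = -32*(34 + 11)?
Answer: -7200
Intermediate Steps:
G = -1440 (G = -32*45 = -1440)
G*5 = -1440*5 = -7200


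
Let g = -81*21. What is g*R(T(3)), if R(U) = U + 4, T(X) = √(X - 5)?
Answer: -6804 - 1701*I*√2 ≈ -6804.0 - 2405.6*I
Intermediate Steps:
T(X) = √(-5 + X)
R(U) = 4 + U
g = -1701
g*R(T(3)) = -1701*(4 + √(-5 + 3)) = -1701*(4 + √(-2)) = -1701*(4 + I*√2) = -6804 - 1701*I*√2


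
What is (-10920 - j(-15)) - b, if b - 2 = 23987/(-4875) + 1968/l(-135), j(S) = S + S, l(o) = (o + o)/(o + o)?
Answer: -62668513/4875 ≈ -12855.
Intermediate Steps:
l(o) = 1 (l(o) = (2*o)/((2*o)) = (2*o)*(1/(2*o)) = 1)
j(S) = 2*S
b = 9579763/4875 (b = 2 + (23987/(-4875) + 1968/1) = 2 + (23987*(-1/4875) + 1968*1) = 2 + (-23987/4875 + 1968) = 2 + 9570013/4875 = 9579763/4875 ≈ 1965.1)
(-10920 - j(-15)) - b = (-10920 - 2*(-15)) - 1*9579763/4875 = (-10920 - 1*(-30)) - 9579763/4875 = (-10920 + 30) - 9579763/4875 = -10890 - 9579763/4875 = -62668513/4875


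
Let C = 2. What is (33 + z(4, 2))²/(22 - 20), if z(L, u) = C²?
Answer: 1369/2 ≈ 684.50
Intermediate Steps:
z(L, u) = 4 (z(L, u) = 2² = 4)
(33 + z(4, 2))²/(22 - 20) = (33 + 4)²/(22 - 20) = 37²/2 = (½)*1369 = 1369/2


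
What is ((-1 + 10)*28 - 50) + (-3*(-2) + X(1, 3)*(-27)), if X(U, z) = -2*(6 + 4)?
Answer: 748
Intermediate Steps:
X(U, z) = -20 (X(U, z) = -2*10 = -20)
((-1 + 10)*28 - 50) + (-3*(-2) + X(1, 3)*(-27)) = ((-1 + 10)*28 - 50) + (-3*(-2) - 20*(-27)) = (9*28 - 50) + (6 + 540) = (252 - 50) + 546 = 202 + 546 = 748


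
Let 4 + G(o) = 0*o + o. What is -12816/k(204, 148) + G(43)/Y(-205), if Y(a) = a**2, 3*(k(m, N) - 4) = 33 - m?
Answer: 538594467/2227325 ≈ 241.81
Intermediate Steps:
k(m, N) = 15 - m/3 (k(m, N) = 4 + (33 - m)/3 = 4 + (11 - m/3) = 15 - m/3)
G(o) = -4 + o (G(o) = -4 + (0*o + o) = -4 + (0 + o) = -4 + o)
-12816/k(204, 148) + G(43)/Y(-205) = -12816/(15 - 1/3*204) + (-4 + 43)/((-205)**2) = -12816/(15 - 68) + 39/42025 = -12816/(-53) + 39*(1/42025) = -12816*(-1/53) + 39/42025 = 12816/53 + 39/42025 = 538594467/2227325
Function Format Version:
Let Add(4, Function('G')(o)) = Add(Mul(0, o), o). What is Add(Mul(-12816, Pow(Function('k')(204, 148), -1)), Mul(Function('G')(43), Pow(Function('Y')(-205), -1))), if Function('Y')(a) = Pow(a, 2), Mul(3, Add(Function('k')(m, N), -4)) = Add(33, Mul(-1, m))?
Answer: Rational(538594467, 2227325) ≈ 241.81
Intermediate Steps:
Function('k')(m, N) = Add(15, Mul(Rational(-1, 3), m)) (Function('k')(m, N) = Add(4, Mul(Rational(1, 3), Add(33, Mul(-1, m)))) = Add(4, Add(11, Mul(Rational(-1, 3), m))) = Add(15, Mul(Rational(-1, 3), m)))
Function('G')(o) = Add(-4, o) (Function('G')(o) = Add(-4, Add(Mul(0, o), o)) = Add(-4, Add(0, o)) = Add(-4, o))
Add(Mul(-12816, Pow(Function('k')(204, 148), -1)), Mul(Function('G')(43), Pow(Function('Y')(-205), -1))) = Add(Mul(-12816, Pow(Add(15, Mul(Rational(-1, 3), 204)), -1)), Mul(Add(-4, 43), Pow(Pow(-205, 2), -1))) = Add(Mul(-12816, Pow(Add(15, -68), -1)), Mul(39, Pow(42025, -1))) = Add(Mul(-12816, Pow(-53, -1)), Mul(39, Rational(1, 42025))) = Add(Mul(-12816, Rational(-1, 53)), Rational(39, 42025)) = Add(Rational(12816, 53), Rational(39, 42025)) = Rational(538594467, 2227325)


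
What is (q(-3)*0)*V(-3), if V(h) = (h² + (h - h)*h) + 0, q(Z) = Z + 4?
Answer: 0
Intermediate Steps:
q(Z) = 4 + Z
V(h) = h² (V(h) = (h² + 0*h) + 0 = (h² + 0) + 0 = h² + 0 = h²)
(q(-3)*0)*V(-3) = ((4 - 3)*0)*(-3)² = (1*0)*9 = 0*9 = 0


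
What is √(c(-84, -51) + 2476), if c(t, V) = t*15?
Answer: 8*√19 ≈ 34.871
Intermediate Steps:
c(t, V) = 15*t
√(c(-84, -51) + 2476) = √(15*(-84) + 2476) = √(-1260 + 2476) = √1216 = 8*√19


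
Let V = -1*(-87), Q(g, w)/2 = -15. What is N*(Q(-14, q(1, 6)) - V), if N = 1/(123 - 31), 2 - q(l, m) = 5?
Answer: -117/92 ≈ -1.2717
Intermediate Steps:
q(l, m) = -3 (q(l, m) = 2 - 1*5 = 2 - 5 = -3)
Q(g, w) = -30 (Q(g, w) = 2*(-15) = -30)
N = 1/92 ≈ 0.010870
V = 87
N*(Q(-14, q(1, 6)) - V) = (-30 - 1*87)/92 = (-30 - 87)/92 = (1/92)*(-117) = -117/92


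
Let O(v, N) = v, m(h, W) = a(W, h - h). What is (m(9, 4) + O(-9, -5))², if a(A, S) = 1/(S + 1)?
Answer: 64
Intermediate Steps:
a(A, S) = 1/(1 + S)
m(h, W) = 1 (m(h, W) = 1/(1 + (h - h)) = 1/(1 + 0) = 1/1 = 1)
(m(9, 4) + O(-9, -5))² = (1 - 9)² = (-8)² = 64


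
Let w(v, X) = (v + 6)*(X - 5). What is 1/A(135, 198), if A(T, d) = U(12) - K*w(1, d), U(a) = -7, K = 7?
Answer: -1/9464 ≈ -0.00010566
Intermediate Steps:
w(v, X) = (-5 + X)*(6 + v) (w(v, X) = (6 + v)*(-5 + X) = (-5 + X)*(6 + v))
A(T, d) = 238 - 49*d (A(T, d) = -7 - 7*(-30 - 5*1 + 6*d + d*1) = -7 - 7*(-30 - 5 + 6*d + d) = -7 - 7*(-35 + 7*d) = -7 - (-245 + 49*d) = -7 + (245 - 49*d) = 238 - 49*d)
1/A(135, 198) = 1/(238 - 49*198) = 1/(238 - 9702) = 1/(-9464) = -1/9464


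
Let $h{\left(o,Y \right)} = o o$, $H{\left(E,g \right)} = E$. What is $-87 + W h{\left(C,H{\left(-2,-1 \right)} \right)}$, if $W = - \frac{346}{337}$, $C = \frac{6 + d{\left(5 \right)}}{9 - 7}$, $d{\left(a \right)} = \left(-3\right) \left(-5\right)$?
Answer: $- \frac{134931}{674} \approx -200.19$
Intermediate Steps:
$d{\left(a \right)} = 15$
$C = \frac{21}{2}$ ($C = \frac{6 + 15}{9 - 7} = \frac{21}{2} \approx 10.5$)
$h{\left(o,Y \right)} = o^{2}$
$W = - \frac{346}{337}$ ($W = \left(-346\right) \frac{1}{337} = - \frac{346}{337} \approx -1.0267$)
$-87 + W h{\left(C,H{\left(-2,-1 \right)} \right)} = -87 - \frac{346 \left(\frac{21}{2}\right)^{2}}{337} = -87 - \frac{76293}{674} = - \frac{134931}{674}$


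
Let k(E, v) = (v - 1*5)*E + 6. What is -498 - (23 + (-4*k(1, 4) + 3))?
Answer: -504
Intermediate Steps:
k(E, v) = 6 + E*(-5 + v) (k(E, v) = (v - 5)*E + 6 = (-5 + v)*E + 6 = E*(-5 + v) + 6 = 6 + E*(-5 + v))
-498 - (23 + (-4*k(1, 4) + 3)) = -498 - (23 + (-4*(6 - 5*1 + 1*4) + 3)) = -498 - (23 + (-4*(6 - 5 + 4) + 3)) = -498 - (23 + (-4*5 + 3)) = -498 - (23 + (-20 + 3)) = -498 - (23 - 17) = -498 - 1*6 = -498 - 6 = -504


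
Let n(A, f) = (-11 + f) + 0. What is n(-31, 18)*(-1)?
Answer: -7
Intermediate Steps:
n(A, f) = -11 + f
n(-31, 18)*(-1) = (-11 + 18)*(-1) = 7*(-1) = -7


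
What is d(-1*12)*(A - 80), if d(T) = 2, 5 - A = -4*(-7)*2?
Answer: -262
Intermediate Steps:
A = -51 (A = 5 - (-4*(-7))*2 = 5 - 28*2 = 5 - 1*56 = 5 - 56 = -51)
d(-1*12)*(A - 80) = 2*(-51 - 80) = 2*(-131) = -262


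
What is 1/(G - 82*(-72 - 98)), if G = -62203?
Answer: -1/48263 ≈ -2.0720e-5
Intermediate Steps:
1/(G - 82*(-72 - 98)) = 1/(-62203 - 82*(-72 - 98)) = 1/(-62203 - 82*(-170)) = 1/(-62203 + 13940) = 1/(-48263) = -1/48263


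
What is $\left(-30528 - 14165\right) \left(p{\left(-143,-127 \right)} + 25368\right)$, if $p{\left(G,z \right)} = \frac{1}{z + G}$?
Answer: $- \frac{306118401787}{270} \approx -1.1338 \cdot 10^{9}$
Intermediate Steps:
$p{\left(G,z \right)} = \frac{1}{G + z}$
$\left(-30528 - 14165\right) \left(p{\left(-143,-127 \right)} + 25368\right) = \left(-30528 - 14165\right) \left(\frac{1}{-143 - 127} + 25368\right) = - 44693 \left(\frac{1}{-270} + 25368\right) = - 44693 \left(- \frac{1}{270} + 25368\right) = \left(-44693\right) \frac{6849359}{270} = - \frac{306118401787}{270}$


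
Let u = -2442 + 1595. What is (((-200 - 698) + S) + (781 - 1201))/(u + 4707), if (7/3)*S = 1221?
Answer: -5563/27020 ≈ -0.20588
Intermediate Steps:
S = 3663/7 (S = (3/7)*1221 = 3663/7 ≈ 523.29)
u = -847
(((-200 - 698) + S) + (781 - 1201))/(u + 4707) = (((-200 - 698) + 3663/7) + (781 - 1201))/(-847 + 4707) = ((-898 + 3663/7) - 420)/3860 = (-2623/7 - 420)*(1/3860) = -5563/7*1/3860 = -5563/27020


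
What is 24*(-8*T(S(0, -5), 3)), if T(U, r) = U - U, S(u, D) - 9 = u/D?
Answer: 0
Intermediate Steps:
S(u, D) = 9 + u/D
T(U, r) = 0
24*(-8*T(S(0, -5), 3)) = 24*(-8*0) = 24*0 = 0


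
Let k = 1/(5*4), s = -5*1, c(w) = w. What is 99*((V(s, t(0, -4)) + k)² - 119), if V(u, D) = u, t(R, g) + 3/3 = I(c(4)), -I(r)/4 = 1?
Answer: -3742101/400 ≈ -9355.3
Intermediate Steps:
I(r) = -4 (I(r) = -4*1 = -4)
t(R, g) = -5 (t(R, g) = -1 - 4 = -5)
s = -5
k = 1/20 ≈ 0.050000
99*((V(s, t(0, -4)) + k)² - 119) = 99*((-5 + 1/20)² - 119) = 99*((-99/20)² - 119) = 99*(9801/400 - 119) = 99*(-37799/400) = -3742101/400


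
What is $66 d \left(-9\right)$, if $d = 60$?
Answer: $-35640$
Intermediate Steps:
$66 d \left(-9\right) = 66 \cdot 60 \left(-9\right) = 3960 \left(-9\right) = -35640$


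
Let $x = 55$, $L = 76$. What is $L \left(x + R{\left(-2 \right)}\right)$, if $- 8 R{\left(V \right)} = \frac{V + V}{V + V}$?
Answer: $\frac{8341}{2} \approx 4170.5$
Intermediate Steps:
$R{\left(V \right)} = - \frac{1}{8}$ ($R{\left(V \right)} = - \frac{\left(V + V\right) \frac{1}{V + V}}{8} = - \frac{2 V \frac{1}{2 V}}{8} = \left(- \frac{1}{8}\right) 1 = - \frac{1}{8}$)
$L \left(x + R{\left(-2 \right)}\right) = 76 \left(55 - \frac{1}{8}\right) = 76 \cdot \frac{439}{8} = \frac{8341}{2}$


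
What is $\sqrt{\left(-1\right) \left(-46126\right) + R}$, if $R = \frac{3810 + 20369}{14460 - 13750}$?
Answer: $\frac{\sqrt{23269283690}}{710} \approx 214.85$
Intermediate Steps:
$R = \frac{24179}{710} \approx 34.055$
$\sqrt{\left(-1\right) \left(-46126\right) + R} = \sqrt{\left(-1\right) \left(-46126\right) + \frac{24179}{710}} = \sqrt{46126 + \frac{24179}{710}} = \sqrt{\frac{32773639}{710}} = \frac{\sqrt{23269283690}}{710}$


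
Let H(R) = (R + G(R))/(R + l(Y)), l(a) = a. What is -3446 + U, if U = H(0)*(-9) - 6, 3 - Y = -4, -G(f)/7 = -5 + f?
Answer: -3497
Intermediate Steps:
G(f) = 35 - 7*f (G(f) = -7*(-5 + f) = 35 - 7*f)
Y = 7 (Y = 3 - 1*(-4) = 3 + 4 = 7)
H(R) = (35 - 6*R)/(7 + R) (H(R) = (R + (35 - 7*R))/(R + 7) = (35 - 6*R)/(7 + R))
U = -51 (U = ((35 - 6*0)/(7 + 0))*(-9) - 6 = ((35 + 0)/7)*(-9) - 6 = ((⅐)*35)*(-9) - 6 = 5*(-9) - 6 = -45 - 6 = -51)
-3446 + U = -3446 - 51 = -3497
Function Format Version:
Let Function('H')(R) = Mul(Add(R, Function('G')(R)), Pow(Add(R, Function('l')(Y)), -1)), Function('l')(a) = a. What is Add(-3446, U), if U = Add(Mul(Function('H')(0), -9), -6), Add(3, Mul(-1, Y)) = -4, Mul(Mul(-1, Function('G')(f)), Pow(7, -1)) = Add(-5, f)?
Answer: -3497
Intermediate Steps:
Function('G')(f) = Add(35, Mul(-7, f)) (Function('G')(f) = Mul(-7, Add(-5, f)) = Add(35, Mul(-7, f)))
Y = 7 (Y = Add(3, Mul(-1, -4)) = Add(3, 4) = 7)
Function('H')(R) = Mul(Pow(Add(7, R), -1), Add(35, Mul(-6, R))) (Function('H')(R) = Mul(Add(R, Add(35, Mul(-7, R))), Pow(Add(R, 7), -1)) = Mul(Add(35, Mul(-6, R)), Pow(Add(7, R), -1)) = Mul(Pow(Add(7, R), -1), Add(35, Mul(-6, R))))
U = -51 (U = Add(Mul(Mul(Pow(Add(7, 0), -1), Add(35, Mul(-6, 0))), -9), -6) = Add(Mul(Mul(Pow(7, -1), Add(35, 0)), -9), -6) = Add(Mul(Mul(Rational(1, 7), 35), -9), -6) = Add(Mul(5, -9), -6) = Add(-45, -6) = -51)
Add(-3446, U) = Add(-3446, -51) = -3497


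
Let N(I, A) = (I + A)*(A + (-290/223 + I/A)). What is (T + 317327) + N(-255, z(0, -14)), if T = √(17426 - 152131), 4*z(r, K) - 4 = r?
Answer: 85224649/223 + I*√134705 ≈ 3.8217e+5 + 367.02*I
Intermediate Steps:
z(r, K) = 1 + r/4
N(I, A) = (A + I)*(-290/223 + A + I/A) (N(I, A) = (A + I)*(A + (-290*1/223 + I/A)) = (A + I)*(A + (-290/223 + I/A)) = (A + I)*(-290/223 + A + I/A))
T = I*√134705 (T = √(-134705) = I*√134705 ≈ 367.02*I)
(T + 317327) + N(-255, z(0, -14)) = (I*√134705 + 317327) + ((1 + (¼)*0)² - 290*(1 + (¼)*0)/223 - 67/223*(-255) + (1 + (¼)*0)*(-255) + (-255)²/(1 + (¼)*0)) = (317327 + I*√134705) + ((1 + 0)² - 290*(1 + 0)/223 + 17085/223 + (1 + 0)*(-255) + 65025/(1 + 0)) = (317327 + I*√134705) + (1² - 290/223*1 + 17085/223 + 1*(-255) + 65025/1) = (317327 + I*√134705) + (1 - 290/223 + 17085/223 - 255 + 1*65025) = (317327 + I*√134705) + (1 - 290/223 + 17085/223 - 255 + 65025) = (317327 + I*√134705) + 14460728/223 = 85224649/223 + I*√134705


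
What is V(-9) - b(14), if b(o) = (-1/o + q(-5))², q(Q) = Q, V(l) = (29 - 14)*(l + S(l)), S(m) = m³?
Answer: -2174761/196 ≈ -11096.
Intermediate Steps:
V(l) = 15*l + 15*l³ (V(l) = (29 - 14)*(l + l³) = 15*(l + l³) = 15*l + 15*l³)
b(o) = (-5 - 1/o)² (b(o) = (-1/o - 5)² = (-5 - 1/o)²)
V(-9) - b(14) = 15*(-9)*(1 + (-9)²) - (1 + 5*14)²/14² = 15*(-9)*(1 + 81) - (1 + 70)²/196 = 15*(-9)*82 - 71²/196 = -11070 - 5041/196 = -2174761/196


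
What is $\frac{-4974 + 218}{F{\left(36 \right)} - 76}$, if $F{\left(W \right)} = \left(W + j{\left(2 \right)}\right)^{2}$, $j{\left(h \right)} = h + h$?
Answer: $- \frac{1189}{381} \approx -3.1207$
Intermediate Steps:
$j{\left(h \right)} = 2 h$
$F{\left(W \right)} = \left(4 + W\right)^{2}$ ($F{\left(W \right)} = \left(W + 2 \cdot 2\right)^{2} = \left(W + 4\right)^{2} = \left(4 + W\right)^{2}$)
$\frac{-4974 + 218}{F{\left(36 \right)} - 76} = \frac{-4974 + 218}{\left(4 + 36\right)^{2} - 76} = - \frac{4756}{40^{2} - 76} = - \frac{4756}{1600 - 76} = - \frac{4756}{1524} = \left(-4756\right) \frac{1}{1524} = - \frac{1189}{381}$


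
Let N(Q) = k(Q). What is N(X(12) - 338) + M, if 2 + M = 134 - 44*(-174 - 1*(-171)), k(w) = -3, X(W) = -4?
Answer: 261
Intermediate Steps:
N(Q) = -3
M = 264 (M = -2 + (134 - 44*(-174 - 1*(-171))) = -2 + (134 - 44*(-174 + 171)) = -2 + (134 - 44*(-3)) = -2 + (134 + 132) = -2 + 266 = 264)
N(X(12) - 338) + M = -3 + 264 = 261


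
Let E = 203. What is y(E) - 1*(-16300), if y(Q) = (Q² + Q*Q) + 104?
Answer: 98822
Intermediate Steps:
y(Q) = 104 + 2*Q² (y(Q) = (Q² + Q²) + 104 = 2*Q² + 104 = 104 + 2*Q²)
y(E) - 1*(-16300) = (104 + 2*203²) - 1*(-16300) = (104 + 2*41209) + 16300 = (104 + 82418) + 16300 = 82522 + 16300 = 98822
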